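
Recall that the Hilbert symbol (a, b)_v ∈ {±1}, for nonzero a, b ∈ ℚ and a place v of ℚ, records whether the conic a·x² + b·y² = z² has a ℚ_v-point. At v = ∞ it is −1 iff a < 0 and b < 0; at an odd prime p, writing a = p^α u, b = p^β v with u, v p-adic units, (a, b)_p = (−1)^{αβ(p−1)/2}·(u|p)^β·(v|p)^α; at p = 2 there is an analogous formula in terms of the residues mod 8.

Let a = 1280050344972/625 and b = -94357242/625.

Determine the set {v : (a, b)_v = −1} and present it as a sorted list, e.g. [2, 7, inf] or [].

[7, 17]

Mod squares: a ≡ 51243, b ≡ -213962. Check v ∈ {∞, 2, 3, 5, 7, 17, 19, 29, 31}.
v=19: a=19^1·(≡10), b=19^0·(≡6) mod 19; (10|19)=-1, (6|19)=+1; (−1)^{1·0·9}·(-1)^0·(+1)^1 = +1.
v=17: a=17^2·(≡7), b=17^1·(≡7) mod 17; (7|17)=-1, (7|17)=-1; (−1)^{2·1·8}·(-1)^1·(-1)^2 = -1.
v=29: a=29^1·(≡2), b=29^1·(≡10) mod 29; (2|29)=-1, (10|29)=-1; (−1)^{1·1·14}·(-1)^1·(-1)^1 = +1.
v=5: a=5^-4·(≡2), b=5^-4·(≡3) mod 5; (2|5)=-1, (3|5)=-1; (−1)^{-4·-4·2}·(-1)^-4·(-1)^-4 = +1.
v=7: a=7^4·(≡3), b=7^3·(≡3) mod 7; (3|7)=-1, (3|7)=-1; (−1)^{4·3·3}·(-1)^3·(-1)^4 = -1.
v=31: a=31^1·(≡5), b=31^1·(≡3) mod 31; (5|31)=+1, (3|31)=-1; (−1)^{1·1·15}·(+1)^1·(-1)^1 = +1.
v=3: a=3^3·(≡2), b=3^2·(≡1) mod 3; (2|3)=-1, (1|3)=+1; (−1)^{3·2·1}·(-1)^2·(+1)^3 = +1.
v=∞: 51243 > 0 and -213962 < 0  ⇒  (a,b)_∞ = +1.
v=2: v_2(a)=2, v_2(b)=1; units ≡ 3, 3 (mod 8); ε·ε+αω+βω = 1·1+2·1+1·1 ≡ 0  ⇒  (a,b)_2 = +1.
(51243, -213962 / ℚ) ramifies at {7, 17}: a division algebra.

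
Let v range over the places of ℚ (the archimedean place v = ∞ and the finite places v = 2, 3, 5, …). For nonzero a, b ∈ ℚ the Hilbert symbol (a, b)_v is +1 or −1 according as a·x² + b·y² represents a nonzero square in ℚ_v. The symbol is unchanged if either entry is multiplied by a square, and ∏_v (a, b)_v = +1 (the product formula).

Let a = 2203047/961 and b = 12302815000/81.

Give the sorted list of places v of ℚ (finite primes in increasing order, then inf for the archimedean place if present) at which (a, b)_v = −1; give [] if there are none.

Mod squares: a ≡ 7, b ≡ 4921126. Check v ∈ {∞, 2, 3, 5, 7, 11, 17, 23, 29, 31}.
v=2: v_2(a)=0, v_2(b)=3; units ≡ 7, 3 (mod 8); ε·ε+αω+βω = 1·1+0·1+3·0 ≡ 1  ⇒  (a,b)_2 = -1.
v=29: a=29^0·(≡1), b=29^1·(≡14) mod 29; (1|29)=+1, (14|29)=-1; (−1)^{0·1·14}·(+1)^1·(-1)^0 = +1.
v=5: a=5^0·(≡2), b=5^4·(≡4) mod 5; (2|5)=-1, (4|5)=+1; (−1)^{0·4·2}·(-1)^4·(+1)^0 = +1.
v=17: a=17^2·(≡14), b=17^1·(≡8) mod 17; (14|17)=-1, (8|17)=+1; (−1)^{2·1·8}·(-1)^1·(+1)^2 = -1.
v=∞: 7 > 0 and 4921126 > 0  ⇒  (a,b)_∞ = +1.
v=31: a=31^-2·(≡1), b=31^1·(≡29) mod 31; (1|31)=+1, (29|31)=-1; (−1)^{-2·1·15}·(+1)^1·(-1)^-2 = +1.
v=23: a=23^0·(≡20), b=23^1·(≡6) mod 23; (20|23)=-1, (6|23)=+1; (−1)^{0·1·11}·(-1)^1·(+1)^0 = -1.
v=3: a=3^2·(≡1), b=3^-4·(≡1) mod 3; (1|3)=+1, (1|3)=+1; (−1)^{2·-4·1}·(+1)^-4·(+1)^2 = +1.
v=7: a=7^1·(≡4), b=7^1·(≡2) mod 7; (4|7)=+1, (2|7)=+1; (−1)^{1·1·3}·(+1)^1·(+1)^1 = -1.
v=11: a=11^2·(≡6), b=11^0·(≡9) mod 11; (6|11)=-1, (9|11)=+1; (−1)^{2·0·5}·(-1)^0·(+1)^2 = +1.
(7, 4921126 / ℚ) ramifies at {2, 7, 17, 23}: a division algebra.

[2, 7, 17, 23]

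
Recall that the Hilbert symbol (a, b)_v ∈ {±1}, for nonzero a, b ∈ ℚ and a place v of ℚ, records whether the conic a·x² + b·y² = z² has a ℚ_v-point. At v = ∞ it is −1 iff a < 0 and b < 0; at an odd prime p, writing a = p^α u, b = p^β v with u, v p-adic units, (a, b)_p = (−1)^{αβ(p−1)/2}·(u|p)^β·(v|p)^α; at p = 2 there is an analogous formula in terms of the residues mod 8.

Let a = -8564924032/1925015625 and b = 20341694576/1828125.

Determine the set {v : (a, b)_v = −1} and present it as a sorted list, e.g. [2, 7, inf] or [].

[13, 19]

(a, b) ≡ (-58, 7163) mod (ℚ^×)²; places V = {2, 3, 5, 7, 13, 19, 29, 31, ∞}.
(a,b)_31: α=2, u≡16; β=2, v≡7 (mod 31); (16|31)=+1, (7|31)=+1; sign (−1)^0·+1^2·+1^2 = +1.
(a,b)_3: α=-6, u≡2; β=-2, v≡2 (mod 3); (2|3)=-1, (2|3)=-1; sign (−1)^0·-1^-2·-1^-6 = +1.
(a,b)_5: α=-6, u≡3; β=-6, v≡3 (mod 5); (3|5)=-1, (3|5)=-1; sign (−1)^0·-1^-6·-1^-6 = +1.
(a,b)_29: α=1, u≡14; β=1, v≡27 (mod 29); (14|29)=-1, (27|29)=-1; sign (−1)^0·-1^1·-1^1 = +1.
(a,b)_13: α=-2, u≡2; β=-1, v≡2 (mod 13); (2|13)=-1, (2|13)=-1; sign (−1)^0·-1^-1·-1^-2 = -1.
(a,b)_7: α=4, u≡3; β=4, v≡4 (mod 7); (3|7)=-1, (4|7)=+1; sign (−1)^0·-1^4·+1^4 = +1.
(a,b)_∞: sgn(-58)=−, sgn(7163)=+, so +1.
(a,b)_19: α=0, u≡15; β=1, v≡4 (mod 19); (15|19)=-1, (4|19)=+1; sign (−1)^0·-1^1·+1^0 = -1.
(a,b)_2: α=7, β=4; u≡3, v≡3 (mod 8); ε(u)ε(v)=1·1, αω(v)=7·1, βω(u)=4·1; sum ≡ 0  ⇒  +1.
|Ram(-58, 7163)| = 2, even; anisotropic at {13, 19}.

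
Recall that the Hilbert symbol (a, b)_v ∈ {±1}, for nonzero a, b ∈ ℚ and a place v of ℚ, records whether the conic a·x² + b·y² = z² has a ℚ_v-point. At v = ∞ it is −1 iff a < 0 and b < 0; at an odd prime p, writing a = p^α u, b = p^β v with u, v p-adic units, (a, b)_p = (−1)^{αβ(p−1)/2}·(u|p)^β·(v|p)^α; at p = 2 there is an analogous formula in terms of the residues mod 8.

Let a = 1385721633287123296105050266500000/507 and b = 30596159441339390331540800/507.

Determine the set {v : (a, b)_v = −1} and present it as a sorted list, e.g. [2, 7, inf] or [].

[2, 7, 17, 29, 37, 41]

Mod squares: a ≡ 596809038, b ≡ 1541679. Check v ∈ {∞, 2, 3, 5, 7, 11, 13, 17, 19, 29, 37, 41, 43}.
v=29: a=29^3·(≡4), b=29^2·(≡17) mod 29; (4|29)=+1, (17|29)=-1; (−1)^{3·2·14}·(+1)^2·(-1)^3 = -1.
v=5: a=5^6·(≡3), b=5^2·(≡1) mod 5; (3|5)=-1, (1|5)=+1; (−1)^{6·2·2}·(-1)^2·(+1)^6 = +1.
v=43: a=43^4·(≡15), b=43^3·(≡18) mod 43; (15|43)=+1, (18|43)=-1; (−1)^{4·3·21}·(+1)^3·(-1)^4 = +1.
v=2: v_2(a)=5, v_2(b)=6; units ≡ 7, 7 (mod 8); ε·ε+αω+βω = 1·1+5·0+6·0 ≡ 1  ⇒  (a,b)_2 = -1.
v=7: a=7^9·(≡2), b=7^6·(≡3) mod 7; (2|7)=+1, (3|7)=-1; (−1)^{9·6·3}·(+1)^6·(-1)^9 = -1.
v=37: a=37^1·(≡3), b=37^1·(≡24) mod 37; (3|37)=+1, (24|37)=-1; (−1)^{1·1·18}·(+1)^1·(-1)^1 = -1.
v=11: a=11^0·(≡9), b=11^2·(≡10) mod 11; (9|11)=+1, (10|11)=-1; (−1)^{0·2·5}·(+1)^2·(-1)^0 = +1.
v=17: a=17^1·(≡12), b=17^1·(≡8) mod 17; (12|17)=-1, (8|17)=+1; (−1)^{1·1·8}·(-1)^1·(+1)^1 = -1.
v=∞: 596809038 > 0 and 1541679 > 0  ⇒  (a,b)_∞ = +1.
v=3: a=3^-1·(≡1), b=3^-1·(≡2) mod 3; (1|3)=+1, (2|3)=-1; (−1)^{-1·-1·1}·(+1)^-1·(-1)^-1 = +1.
v=13: a=13^-2·(≡7), b=13^-2·(≡10) mod 13; (7|13)=-1, (10|13)=+1; (−1)^{-2·-2·6}·(-1)^-2·(+1)^-2 = +1.
v=41: a=41^3·(≡3), b=41^2·(≡19) mod 41; (3|41)=-1, (19|41)=-1; (−1)^{3·2·20}·(-1)^2·(-1)^3 = -1.
v=19: a=19^1·(≡10), b=19^1·(≡16) mod 19; (10|19)=-1, (16|19)=+1; (−1)^{1·1·9}·(-1)^1·(+1)^1 = +1.
|Ram(596809038, 1541679)| = 6, even; anisotropic at {2, 7, 17, 29, 37, 41}.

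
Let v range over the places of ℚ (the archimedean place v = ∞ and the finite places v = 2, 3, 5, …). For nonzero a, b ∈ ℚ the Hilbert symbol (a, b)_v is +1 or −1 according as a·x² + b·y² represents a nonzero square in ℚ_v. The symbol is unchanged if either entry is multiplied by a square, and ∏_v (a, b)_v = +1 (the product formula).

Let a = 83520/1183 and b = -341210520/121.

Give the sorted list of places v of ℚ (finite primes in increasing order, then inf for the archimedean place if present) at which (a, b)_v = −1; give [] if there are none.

Mod squares: a ≡ 1015, b ≡ -230. Check v ∈ {∞, 2, 3, 5, 7, 11, 13, 23, 29}.
v=11: a=11^0·(≡5), b=11^-2·(≡9) mod 11; (5|11)=+1, (9|11)=+1; (−1)^{0·-2·5}·(+1)^-2·(+1)^0 = +1.
v=13: a=13^-2·(≡3), b=13^0·(≡3) mod 13; (3|13)=+1, (3|13)=+1; (−1)^{-2·0·6}·(+1)^0·(+1)^-2 = +1.
v=5: a=5^1·(≡3), b=5^1·(≡1) mod 5; (3|5)=-1, (1|5)=+1; (−1)^{1·1·2}·(-1)^1·(+1)^1 = -1.
v=2: v_2(a)=6, v_2(b)=3; units ≡ 7, 5 (mod 8); ε·ε+αω+βω = 1·0+6·1+3·0 ≡ 0  ⇒  (a,b)_2 = +1.
v=7: a=7^-1·(≡3), b=7^2·(≡4) mod 7; (3|7)=-1, (4|7)=+1; (−1)^{-1·2·3}·(-1)^2·(+1)^-1 = +1.
v=∞: 1015 > 0 and -230 < 0  ⇒  (a,b)_∞ = +1.
v=29: a=29^1·(≡13), b=29^2·(≡27) mod 29; (13|29)=+1, (27|29)=-1; (−1)^{1·2·14}·(+1)^2·(-1)^1 = -1.
v=3: a=3^2·(≡1), b=3^2·(≡1) mod 3; (1|3)=+1, (1|3)=+1; (−1)^{2·2·1}·(+1)^2·(+1)^2 = +1.
v=23: a=23^0·(≡3), b=23^1·(≡6) mod 23; (3|23)=+1, (6|23)=+1; (−1)^{0·1·11}·(+1)^1·(+1)^0 = +1.
|Ram(1015, -230)| = 2, even; anisotropic at {5, 29}.

[5, 29]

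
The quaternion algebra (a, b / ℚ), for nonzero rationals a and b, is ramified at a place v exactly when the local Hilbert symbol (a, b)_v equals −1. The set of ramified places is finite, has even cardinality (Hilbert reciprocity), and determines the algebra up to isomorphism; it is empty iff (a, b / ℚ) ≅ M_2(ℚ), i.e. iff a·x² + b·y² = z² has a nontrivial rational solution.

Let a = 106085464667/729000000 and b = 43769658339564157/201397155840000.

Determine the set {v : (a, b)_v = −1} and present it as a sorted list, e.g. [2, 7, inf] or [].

[2, 3, 7, 13]

Mod squares: a ≡ 1547, b ≡ 663. Check v ∈ {∞, 2, 3, 5, 7, 11, 13, 17, 23}.
v=7: a=7^5·(≡4), b=7^8·(≡5) mod 7; (4|7)=+1, (5|7)=-1; (−1)^{5·8·3}·(+1)^8·(-1)^5 = -1.
v=13: a=13^5·(≡5), b=13^7·(≡4) mod 13; (5|13)=-1, (4|13)=+1; (−1)^{5·7·6}·(-1)^7·(+1)^5 = -1.
v=5: a=5^-6·(≡2), b=5^-4·(≡3) mod 5; (2|5)=-1, (3|5)=-1; (−1)^{-6·-4·2}·(-1)^-4·(-1)^-6 = +1.
v=∞: 1547 > 0 and 663 > 0  ⇒  (a,b)_∞ = +1.
v=17: a=17^1·(≡10), b=17^-1·(≡5) mod 17; (10|17)=-1, (5|17)=-1; (−1)^{1·-1·8}·(-1)^-1·(-1)^1 = +1.
v=2: v_2(a)=-6, v_2(b)=-14; units ≡ 3, 7 (mod 8); ε·ε+αω+βω = 1·1+-6·0+-14·1 ≡ 1  ⇒  (a,b)_2 = -1.
v=11: a=11^0·(≡2), b=11^2·(≡3) mod 11; (2|11)=-1, (3|11)=+1; (−1)^{0·2·5}·(-1)^2·(+1)^0 = +1.
v=3: a=3^-6·(≡2), b=3^-7·(≡2) mod 3; (2|3)=-1, (2|3)=-1; (−1)^{-6·-7·1}·(-1)^-7·(-1)^-6 = -1.
v=23: a=23^0·(≡13), b=23^-2·(≡17) mod 23; (13|23)=+1, (17|23)=-1; (−1)^{0·-2·11}·(+1)^-2·(-1)^0 = +1.
Ram(1547, 663) = {2, 3, 7, 13}; no ℚ_2-point on the conic.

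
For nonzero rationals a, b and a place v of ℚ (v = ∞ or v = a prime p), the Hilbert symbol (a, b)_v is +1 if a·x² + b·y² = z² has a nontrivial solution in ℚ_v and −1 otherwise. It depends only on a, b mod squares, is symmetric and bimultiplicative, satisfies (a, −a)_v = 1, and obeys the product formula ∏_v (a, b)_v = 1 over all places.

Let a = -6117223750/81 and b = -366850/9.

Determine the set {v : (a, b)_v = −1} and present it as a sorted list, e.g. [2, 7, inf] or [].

(a, b) ≡ (-22, -14674) mod (ℚ^×)²; places V = {2, 3, 5, 11, 23, 29, ∞}.
(a,b)_29: α=2, u≡24; β=1, v≡9 (mod 29); (24|29)=+1, (9|29)=+1; sign (−1)^0·+1^1·+1^2 = +1.
(a,b)_∞: sgn(-22)=−, sgn(-14674)=−, so -1.
(a,b)_2: α=1, β=1; u≡5, v≡7 (mod 8); ε(u)ε(v)=0·1, αω(v)=1·0, βω(u)=1·1; sum ≡ 1  ⇒  -1.
(a,b)_3: α=-4, u≡2; β=-2, v≡2 (mod 3); (2|3)=-1, (2|3)=-1; sign (−1)^0·-1^-2·-1^-4 = +1.
(a,b)_23: α=2, u≡12; β=1, v≡9 (mod 23); (12|23)=+1, (9|23)=+1; sign (−1)^0·+1^1·+1^2 = +1.
(a,b)_5: α=4, u≡2; β=2, v≡4 (mod 5); (2|5)=-1, (4|5)=+1; sign (−1)^0·-1^2·+1^4 = +1.
(a,b)_11: α=1, u≡5; β=1, v≡10 (mod 11); (5|11)=+1, (10|11)=-1; sign (−1)^1·+1^1·-1^1 = +1.
Ram(-22, -14674) = {2, ∞}; no ℚ_2-point on the conic.

[2, inf]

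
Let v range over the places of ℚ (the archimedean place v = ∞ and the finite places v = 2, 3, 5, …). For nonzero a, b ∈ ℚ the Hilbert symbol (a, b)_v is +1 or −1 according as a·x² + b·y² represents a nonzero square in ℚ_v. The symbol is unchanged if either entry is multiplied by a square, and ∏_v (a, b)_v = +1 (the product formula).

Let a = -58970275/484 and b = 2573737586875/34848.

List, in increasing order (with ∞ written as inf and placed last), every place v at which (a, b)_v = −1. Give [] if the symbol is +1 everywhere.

(a, b) ≡ (-91, 182) mod (ℚ^×)²; places V = {2, 3, 5, 7, 11, 13, 23, 31, ∞}.
(a,b)_31: α=0, u≡5; β=4, v≡17 (mod 31); (5|31)=+1, (17|31)=-1; sign (−1)^0·+1^4·-1^0 = +1.
(a,b)_2: α=-2, β=-5; u≡5, v≡3 (mod 8); ε(u)ε(v)=0·1, αω(v)=-2·1, βω(u)=-5·1; sum ≡ 1  ⇒  -1.
(a,b)_7: α=3, u≡2; β=3, v≡3 (mod 7); (2|7)=+1, (3|7)=-1; sign (−1)^1·+1^3·-1^3 = +1.
(a,b)_11: α=-2, u≡8; β=-2, v≡2 (mod 11); (8|11)=-1, (2|11)=-1; sign (−1)^0·-1^-2·-1^-2 = +1.
(a,b)_3: α=0, u≡2; β=-2, v≡2 (mod 3); (2|3)=-1, (2|3)=-1; sign (−1)^0·-1^-2·-1^0 = +1.
(a,b)_13: α=1, u≡2; β=1, v≡12 (mod 13); (2|13)=-1, (12|13)=+1; sign (−1)^0·-1^1·+1^1 = -1.
(a,b)_23: α=2, u≡6; β=0, v≡15 (mod 23); (6|23)=+1, (15|23)=-1; sign (−1)^0·+1^0·-1^2 = +1.
(a,b)_∞: sgn(-91)=−, sgn(182)=+, so +1.
(a,b)_5: α=2, u≡1; β=4, v≡3 (mod 5); (1|5)=+1, (3|5)=-1; sign (−1)^0·+1^4·-1^2 = +1.
|Ram(-91, 182)| = 2, even; anisotropic at {2, 13}.

[2, 13]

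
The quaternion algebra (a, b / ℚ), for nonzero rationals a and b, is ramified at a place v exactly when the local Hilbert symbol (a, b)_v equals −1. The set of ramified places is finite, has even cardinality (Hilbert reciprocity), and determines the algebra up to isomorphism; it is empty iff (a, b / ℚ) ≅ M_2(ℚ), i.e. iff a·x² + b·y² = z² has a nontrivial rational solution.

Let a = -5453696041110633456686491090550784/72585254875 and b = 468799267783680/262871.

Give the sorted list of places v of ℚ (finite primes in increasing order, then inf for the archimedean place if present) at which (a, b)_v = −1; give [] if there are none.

(a, b) ≡ (-506345, 15696695) mod (ℚ^×)²; places V = {2, 3, 5, 7, 17, 23, 31, 37, 47, ∞}.
(a,b)_17: α=-1, u≡8; β=-1, v≡12 (mod 17); (8|17)=+1, (12|17)=-1; sign (−1)^0·+1^-1·-1^-1 = -1.
(a,b)_3: α=22, u≡1; β=8, v≡2 (mod 3); (1|3)=+1, (2|3)=-1; sign (−1)^0·+1^8·-1^22 = +1.
(a,b)_23: α=7, u≡11; β=3, v≡6 (mod 23); (11|23)=-1, (6|23)=+1; sign (−1)^1·-1^3·+1^7 = +1.
(a,b)_31: α=2, u≡9; β=1, v≡23 (mod 31); (9|31)=+1, (23|31)=-1; sign (−1)^0·+1^1·-1^2 = +1.
(a,b)_47: α=-4, u≡10; β=-2, v≡39 (mod 47); (10|47)=-1, (39|47)=-1; sign (−1)^0·-1^-2·-1^-4 = +1.
(a,b)_2: α=20, β=10; u≡7, v≡7 (mod 8); ε(u)ε(v)=1·1, αω(v)=20·0, βω(u)=10·0; sum ≡ 1  ⇒  -1.
(a,b)_7: α=-1, u≡6; β=-1, v≡3 (mod 7); (6|7)=-1, (3|7)=-1; sign (−1)^1·-1^-1·-1^-1 = -1.
(a,b)_37: α=3, u≡20; β=1, v≡12 (mod 37); (20|37)=-1, (12|37)=+1; sign (−1)^0·-1^1·+1^3 = -1.
(a,b)_5: α=-3, u≡4; β=1, v≡1 (mod 5); (4|5)=+1, (1|5)=+1; sign (−1)^0·+1^1·+1^-3 = +1.
(a,b)_∞: sgn(-506345)=−, sgn(15696695)=+, so +1.
(-506345, 15696695 / ℚ) ramifies at {2, 7, 17, 37}: a division algebra.

[2, 7, 17, 37]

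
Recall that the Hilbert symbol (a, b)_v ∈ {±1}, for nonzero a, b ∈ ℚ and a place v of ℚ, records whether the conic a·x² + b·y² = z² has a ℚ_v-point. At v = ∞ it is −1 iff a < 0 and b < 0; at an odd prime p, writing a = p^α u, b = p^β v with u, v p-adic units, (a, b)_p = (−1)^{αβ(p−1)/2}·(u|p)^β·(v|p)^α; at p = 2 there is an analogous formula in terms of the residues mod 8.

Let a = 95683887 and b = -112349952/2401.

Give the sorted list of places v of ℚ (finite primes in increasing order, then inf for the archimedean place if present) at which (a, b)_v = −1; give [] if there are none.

Mod squares: a ≡ 11063, b ≡ -403. Check v ∈ {∞, 2, 3, 7, 11, 13, 23, 31, 37}.
v=11: a=11^0·(≡2), b=11^2·(≡3) mod 11; (2|11)=-1, (3|11)=+1; (−1)^{0·2·5}·(-1)^2·(+1)^0 = +1.
v=3: a=3^2·(≡2), b=3^2·(≡2) mod 3; (2|3)=-1, (2|3)=-1; (−1)^{2·2·1}·(-1)^2·(-1)^2 = +1.
v=2: v_2(a)=0, v_2(b)=8; units ≡ 7, 5 (mod 8); ε·ε+αω+βω = 1·0+0·1+8·0 ≡ 0  ⇒  (a,b)_2 = +1.
v=7: a=7^0·(≡5), b=7^-4·(≡6) mod 7; (5|7)=-1, (6|7)=-1; (−1)^{0·-4·3}·(-1)^-4·(-1)^0 = +1.
v=31: a=31^2·(≡26), b=31^1·(≡19) mod 31; (26|31)=-1, (19|31)=+1; (−1)^{2·1·15}·(-1)^1·(+1)^2 = -1.
v=23: a=23^1·(≡21), b=23^0·(≡14) mod 23; (21|23)=-1, (14|23)=-1; (−1)^{1·0·11}·(-1)^0·(-1)^1 = -1.
v=37: a=37^1·(≡10), b=37^0·(≡11) mod 37; (10|37)=+1, (11|37)=+1; (−1)^{1·0·18}·(+1)^0·(+1)^1 = +1.
v=13: a=13^1·(≡11), b=13^1·(≡2) mod 13; (11|13)=-1, (2|13)=-1; (−1)^{1·1·6}·(-1)^1·(-1)^1 = +1.
v=∞: 11063 > 0 and -403 < 0  ⇒  (a,b)_∞ = +1.
|Ram(11063, -403)| = 2, even; anisotropic at {23, 31}.

[23, 31]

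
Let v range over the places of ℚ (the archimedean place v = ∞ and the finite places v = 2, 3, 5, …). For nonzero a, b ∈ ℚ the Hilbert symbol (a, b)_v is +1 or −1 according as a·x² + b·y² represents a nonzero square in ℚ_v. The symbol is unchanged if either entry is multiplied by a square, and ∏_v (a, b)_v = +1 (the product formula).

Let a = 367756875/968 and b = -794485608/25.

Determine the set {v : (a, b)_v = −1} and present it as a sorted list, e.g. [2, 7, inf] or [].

(a, b) ≡ (130758, -4218) mod (ℚ^×)²; places V = {2, 3, 5, 7, 11, 19, 31, 37, ∞}.
(a,b)_31: α=1, u≡2; β=2, v≡24 (mod 31); (2|31)=+1, (24|31)=-1; sign (−1)^0·+1^2·-1^1 = -1.
(a,b)_19: α=1, u≡17; β=1, v≡9 (mod 19); (17|19)=+1, (9|19)=+1; sign (−1)^1·+1^1·+1^1 = -1.
(a,b)_∞: sgn(130758)=+, sgn(-4218)=−, so +1.
(a,b)_5: α=4, u≡2; β=-2, v≡2 (mod 5); (2|5)=-1, (2|5)=-1; sign (−1)^0·-1^-2·-1^4 = +1.
(a,b)_7: α=0, u≡5; β=2, v≡6 (mod 7); (5|7)=-1, (6|7)=-1; sign (−1)^0·-1^2·-1^0 = +1.
(a,b)_2: α=-3, β=3; u≡3, v≡3 (mod 8); ε(u)ε(v)=1·1, αω(v)=-3·1, βω(u)=3·1; sum ≡ 1  ⇒  -1.
(a,b)_37: α=1, u≡17; β=1, v≡25 (mod 37); (17|37)=-1, (25|37)=+1; sign (−1)^0·-1^1·+1^1 = -1.
(a,b)_3: α=3, u≡2; β=1, v≡1 (mod 3); (2|3)=-1, (1|3)=+1; sign (−1)^1·-1^1·+1^3 = +1.
(a,b)_11: α=-2, u≡3; β=0, v≡6 (mod 11); (3|11)=+1, (6|11)=-1; sign (−1)^0·+1^0·-1^-2 = +1.
Ram(130758, -4218) = {2, 19, 31, 37}; no ℚ_2-point on the conic.

[2, 19, 31, 37]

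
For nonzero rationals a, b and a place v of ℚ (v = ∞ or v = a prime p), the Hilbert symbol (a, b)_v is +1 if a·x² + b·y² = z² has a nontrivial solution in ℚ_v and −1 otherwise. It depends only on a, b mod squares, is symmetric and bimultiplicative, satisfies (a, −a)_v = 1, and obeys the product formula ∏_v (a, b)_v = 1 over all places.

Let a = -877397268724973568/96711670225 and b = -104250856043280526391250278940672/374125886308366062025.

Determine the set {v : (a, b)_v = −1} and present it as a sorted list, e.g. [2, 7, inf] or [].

Mod squares: a ≡ -437, b ≡ -13. Check v ∈ {∞, 2, 3, 5, 11, 13, 17, 19, 23, 37, 41}.
v=13: a=13^2·(≡6), b=13^1·(≡12) mod 13; (6|13)=-1, (12|13)=+1; (−1)^{2·1·6}·(-1)^1·(+1)^2 = -1.
v=2: v_2(a)=22, v_2(b)=46; units ≡ 3, 3 (mod 8); ε·ε+αω+βω = 1·1+22·1+46·1 ≡ 1  ⇒  (a,b)_2 = -1.
v=37: a=37^-2·(≡33), b=37^-4·(≡24) mod 37; (33|37)=+1, (24|37)=-1; (−1)^{-2·-4·18}·(+1)^-4·(-1)^-2 = +1.
v=3: a=3^4·(≡1), b=3^10·(≡2) mod 3; (1|3)=+1, (2|3)=-1; (−1)^{4·10·1}·(+1)^10·(-1)^4 = +1.
v=19: a=19^1·(≡2), b=19^2·(≡6) mod 19; (2|19)=-1, (6|19)=+1; (−1)^{1·2·9}·(-1)^2·(+1)^1 = +1.
v=23: a=23^1·(≡13), b=23^2·(≡15) mod 23; (13|23)=+1, (15|23)=-1; (−1)^{1·2·11}·(+1)^2·(-1)^1 = -1.
v=11: a=11^2·(≡3), b=11^2·(≡5) mod 11; (3|11)=+1, (5|11)=+1; (−1)^{2·2·5}·(+1)^2·(+1)^2 = +1.
v=17: a=17^2·(≡7), b=17^4·(≡4) mod 17; (7|17)=-1, (4|17)=+1; (−1)^{2·4·8}·(-1)^4·(+1)^2 = +1.
v=5: a=5^-2·(≡3), b=5^-2·(≡3) mod 5; (3|5)=-1, (3|5)=-1; (−1)^{-2·-2·2}·(-1)^-2·(-1)^-2 = +1.
v=∞: -437 < 0 and -13 < 0  ⇒  (a,b)_∞ = -1.
v=41: a=41^-4·(≡11), b=41^-8·(≡24) mod 41; (11|41)=-1, (24|41)=-1; (−1)^{-4·-8·20}·(-1)^-8·(-1)^-4 = +1.
Ram(-437, -13) = {2, 13, 23, ∞}; no ℚ_2-point on the conic.

[2, 13, 23, inf]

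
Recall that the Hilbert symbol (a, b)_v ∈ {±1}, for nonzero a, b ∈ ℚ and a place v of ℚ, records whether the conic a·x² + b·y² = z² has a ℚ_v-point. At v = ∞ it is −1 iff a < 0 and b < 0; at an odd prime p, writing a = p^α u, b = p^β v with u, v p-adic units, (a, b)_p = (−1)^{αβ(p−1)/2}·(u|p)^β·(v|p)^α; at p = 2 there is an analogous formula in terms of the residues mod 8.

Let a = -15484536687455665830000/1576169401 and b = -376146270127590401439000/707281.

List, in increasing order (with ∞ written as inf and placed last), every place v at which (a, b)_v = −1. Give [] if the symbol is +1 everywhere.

Mod squares: a ≡ -663, b ≡ -3990. Check v ∈ {∞, 2, 3, 5, 7, 11, 13, 17, 19, 29, 37}.
v=7: a=7^4·(≡4), b=7^5·(≡1) mod 7; (4|7)=+1, (1|7)=+1; (−1)^{4·5·3}·(+1)^5·(+1)^4 = +1.
v=∞: -663 < 0 and -3990 < 0  ⇒  (a,b)_∞ = -1.
v=2: v_2(a)=4, v_2(b)=3; units ≡ 1, 5 (mod 8); ε·ε+αω+βω = 0·0+4·1+3·0 ≡ 0  ⇒  (a,b)_2 = +1.
v=5: a=5^4·(≡2), b=5^3·(≡3) mod 5; (2|5)=-1, (3|5)=-1; (−1)^{4·3·2}·(-1)^3·(-1)^4 = -1.
v=11: a=11^6·(≡8), b=11^4·(≡4) mod 11; (8|11)=-1, (4|11)=+1; (−1)^{6·4·5}·(-1)^4·(+1)^6 = +1.
v=17: a=17^1·(≡11), b=17^2·(≡12) mod 17; (11|17)=-1, (12|17)=-1; (−1)^{1·2·8}·(-1)^2·(-1)^1 = -1.
v=37: a=37^-4·(≡12), b=37^0·(≡5) mod 37; (12|37)=+1, (5|37)=-1; (−1)^{-4·0·18}·(+1)^0·(-1)^-4 = +1.
v=29: a=29^-2·(≡24), b=29^-4·(≡12) mod 29; (24|29)=+1, (12|29)=-1; (−1)^{-2·-4·14}·(+1)^-4·(-1)^-2 = +1.
v=13: a=13^3·(≡1), b=13^4·(≡4) mod 13; (1|13)=+1, (4|13)=+1; (−1)^{3·4·6}·(+1)^4·(+1)^3 = +1.
v=3: a=3^3·(≡1), b=3^3·(≡2) mod 3; (1|3)=+1, (2|3)=-1; (−1)^{3·3·1}·(+1)^3·(-1)^3 = +1.
v=19: a=19^2·(≡13), b=19^3·(≡13) mod 19; (13|19)=-1, (13|19)=-1; (−1)^{2·3·9}·(-1)^3·(-1)^2 = -1.
(-663, -3990 / ℚ) ramifies at {5, 17, 19, ∞}: a division algebra.

[5, 17, 19, inf]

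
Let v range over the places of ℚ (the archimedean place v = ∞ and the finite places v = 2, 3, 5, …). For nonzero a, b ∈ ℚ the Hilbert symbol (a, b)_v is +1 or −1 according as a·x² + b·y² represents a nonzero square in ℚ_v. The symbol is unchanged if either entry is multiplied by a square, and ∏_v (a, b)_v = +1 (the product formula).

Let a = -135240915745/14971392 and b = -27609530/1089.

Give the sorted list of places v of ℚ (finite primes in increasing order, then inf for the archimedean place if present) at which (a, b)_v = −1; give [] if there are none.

(a, b) ≡ (-2210, -170) mod (ℚ^×)²; places V = {2, 3, 5, 11, 13, 17, 19, 23, 31, 37, ∞}.
(a,b)_17: α=1, u≡7; β=1, v≡5 (mod 17); (7|17)=-1, (5|17)=-1; sign (−1)^0·-1^1·-1^1 = +1.
(a,b)_37: α=2, u≡1; β=0, v≡15 (mod 37); (1|37)=+1, (15|37)=-1; sign (−1)^0·+1^0·-1^2 = +1.
(a,b)_19: α=-2, u≡15; β=0, v≡9 (mod 19); (15|19)=-1, (9|19)=+1; sign (−1)^0·-1^0·+1^-2 = +1.
(a,b)_2: α=-9, β=1; u≡7, v≡3 (mod 8); ε(u)ε(v)=1·1, αω(v)=-9·1, βω(u)=1·0; sum ≡ 0  ⇒  +1.
(a,b)_5: α=1, u≡3; β=1, v≡1 (mod 5); (3|5)=-1, (1|5)=+1; sign (−1)^0·-1^1·+1^1 = -1.
(a,b)_3: α=-4, u≡1; β=-2, v≡1 (mod 3); (1|3)=+1, (1|3)=+1; sign (−1)^0·+1^-2·+1^-4 = +1.
(a,b)_11: α=0, u≡3; β=-2, v≡7 (mod 11); (3|11)=+1, (7|11)=-1; sign (−1)^0·+1^-2·-1^0 = +1.
(a,b)_∞: sgn(-2210)=−, sgn(-170)=−, so -1.
(a,b)_13: α=3, u≡3; β=2, v≡4 (mod 13); (3|13)=+1, (4|13)=+1; sign (−1)^0·+1^2·+1^3 = +1.
(a,b)_31: α=0, u≡13; β=2, v≡25 (mod 31); (13|31)=-1, (25|31)=+1; sign (−1)^0·-1^2·+1^0 = +1.
(a,b)_23: α=2, u≡21; β=0, v≡22 (mod 23); (21|23)=-1, (22|23)=-1; sign (−1)^0·-1^0·-1^2 = +1.
Ram(-2210, -170) = {5, ∞}; no ℚ_5-point on the conic.

[5, inf]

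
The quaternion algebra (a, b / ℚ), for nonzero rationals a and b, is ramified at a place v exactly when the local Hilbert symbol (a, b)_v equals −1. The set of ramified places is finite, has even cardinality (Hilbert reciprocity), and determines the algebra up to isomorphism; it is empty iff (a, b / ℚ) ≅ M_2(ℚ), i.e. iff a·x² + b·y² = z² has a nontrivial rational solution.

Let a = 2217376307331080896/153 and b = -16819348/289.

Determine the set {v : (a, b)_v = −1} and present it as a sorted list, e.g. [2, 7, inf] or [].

[2, 7, 17, 29]

Mod squares: a ≡ 1632323, b ≡ -85813. Check v ∈ {∞, 2, 3, 7, 11, 13, 17, 23, 29, 41, 43}.
v=43: a=43^1·(≡36), b=43^0·(≡13) mod 43; (36|43)=+1, (13|43)=+1; (−1)^{1·0·21}·(+1)^0·(+1)^1 = +1.
v=∞: 1632323 > 0 and -85813 < 0  ⇒  (a,b)_∞ = +1.
v=23: a=23^2·(≡12), b=23^1·(≡6) mod 23; (12|23)=+1, (6|23)=+1; (−1)^{2·1·11}·(+1)^1·(+1)^2 = +1.
v=41: a=41^2·(≡33), b=41^1·(≡9) mod 41; (33|41)=+1, (9|41)=+1; (−1)^{2·1·20}·(+1)^1·(+1)^2 = +1.
v=13: a=13^2·(≡4), b=13^1·(≡1) mod 13; (4|13)=+1, (1|13)=+1; (−1)^{2·1·6}·(+1)^1·(+1)^2 = +1.
v=3: a=3^-2·(≡2), b=3^0·(≡2) mod 3; (2|3)=-1, (2|3)=-1; (−1)^{-2·0·1}·(-1)^0·(-1)^-2 = +1.
v=2: v_2(a)=6, v_2(b)=2; units ≡ 3, 3 (mod 8); ε·ε+αω+βω = 1·1+6·1+2·1 ≡ 1  ⇒  (a,b)_2 = -1.
v=17: a=17^-1·(≡7), b=17^-2·(≡10) mod 17; (7|17)=-1, (10|17)=-1; (−1)^{-1·-2·8}·(-1)^-2·(-1)^-1 = -1.
v=11: a=11^1·(≡9), b=11^0·(≡5) mod 11; (9|11)=+1, (5|11)=+1; (−1)^{1·0·5}·(+1)^0·(+1)^1 = +1.
v=29: a=29^1·(≡10), b=29^0·(≡15) mod 29; (10|29)=-1, (15|29)=-1; (−1)^{1·0·14}·(-1)^0·(-1)^1 = -1.
v=7: a=7^5·(≡5), b=7^3·(≡3) mod 7; (5|7)=-1, (3|7)=-1; (−1)^{5·3·3}·(-1)^3·(-1)^5 = -1.
|Ram(1632323, -85813)| = 4, even; anisotropic at {2, 7, 17, 29}.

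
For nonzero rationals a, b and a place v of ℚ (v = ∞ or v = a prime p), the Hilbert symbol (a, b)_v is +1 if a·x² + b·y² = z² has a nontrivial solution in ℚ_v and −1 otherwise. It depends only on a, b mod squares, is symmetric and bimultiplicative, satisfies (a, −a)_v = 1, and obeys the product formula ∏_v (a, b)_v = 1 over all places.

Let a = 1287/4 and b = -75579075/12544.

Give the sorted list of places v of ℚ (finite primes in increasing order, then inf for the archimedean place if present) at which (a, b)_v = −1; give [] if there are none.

[11, 29]

(a, b) ≡ (143, -4147) mod (ℚ^×)²; places V = {2, 3, 5, 7, 11, 13, 29, ∞}.
(a,b)_3: α=2, u≡2; β=6, v≡2 (mod 3); (2|3)=-1, (2|3)=-1; sign (−1)^0·-1^6·-1^2 = +1.
(a,b)_7: α=0, u≡5; β=-2, v≡4 (mod 7); (5|7)=-1, (4|7)=+1; sign (−1)^0·-1^-2·+1^0 = +1.
(a,b)_∞: sgn(143)=+, sgn(-4147)=−, so +1.
(a,b)_2: α=-2, β=-8; u≡7, v≡5 (mod 8); ε(u)ε(v)=1·0, αω(v)=-2·1, βω(u)=-8·0; sum ≡ 0  ⇒  +1.
(a,b)_11: α=1, u≡10; β=1, v≡7 (mod 11); (10|11)=-1, (7|11)=-1; sign (−1)^1·-1^1·-1^1 = -1.
(a,b)_5: α=0, u≡3; β=2, v≡3 (mod 5); (3|5)=-1, (3|5)=-1; sign (−1)^0·-1^2·-1^0 = +1.
(a,b)_29: α=0, u≡10; β=1, v≡27 (mod 29); (10|29)=-1, (27|29)=-1; sign (−1)^0·-1^1·-1^0 = -1.
(a,b)_13: α=1, u≡2; β=1, v≡6 (mod 13); (2|13)=-1, (6|13)=-1; sign (−1)^0·-1^1·-1^1 = +1.
Ram(143, -4147) = {11, 29}; no ℚ_11-point on the conic.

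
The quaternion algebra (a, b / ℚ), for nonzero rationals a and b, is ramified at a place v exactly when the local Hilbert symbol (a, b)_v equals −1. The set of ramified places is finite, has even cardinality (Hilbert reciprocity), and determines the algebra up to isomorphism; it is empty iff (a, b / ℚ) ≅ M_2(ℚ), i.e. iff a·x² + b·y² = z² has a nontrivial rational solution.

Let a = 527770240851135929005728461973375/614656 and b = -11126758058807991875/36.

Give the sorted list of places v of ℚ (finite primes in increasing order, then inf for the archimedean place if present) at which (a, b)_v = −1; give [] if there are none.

[5, 19]

(a, b) ≡ (273615, -323) mod (ℚ^×)²; places V = {2, 3, 5, 7, 11, 17, 19, 29, 37, ∞}.
(a,b)_11: α=4, u≡4; β=2, v≡10 (mod 11); (4|11)=+1, (10|11)=-1; sign (−1)^0·+1^2·-1^4 = +1.
(a,b)_∞: sgn(273615)=+, sgn(-323)=−, so +1.
(a,b)_19: α=2, u≡13; β=1, v≡14 (mod 19); (13|19)=-1, (14|19)=-1; sign (−1)^0·-1^1·-1^2 = -1.
(a,b)_29: α=3, u≡15; β=2, v≡1 (mod 29); (15|29)=-1, (1|29)=+1; sign (−1)^0·-1^2·+1^3 = +1.
(a,b)_3: α=5, u≡2; β=-2, v≡1 (mod 3); (2|3)=-1, (1|3)=+1; sign (−1)^0·-1^-2·+1^5 = +1.
(a,b)_5: α=3, u≡2; β=4, v≡3 (mod 5); (2|5)=-1, (3|5)=-1; sign (−1)^0·-1^4·-1^3 = -1.
(a,b)_2: α=-8, β=-2; u≡7, v≡5 (mod 8); ε(u)ε(v)=1·0, αω(v)=-8·1, βω(u)=-2·0; sum ≡ 0  ⇒  +1.
(a,b)_17: α=5, u≡2; β=3, v≡16 (mod 17); (2|17)=+1, (16|17)=+1; sign (−1)^0·+1^3·+1^5 = +1.
(a,b)_37: α=7, u≡6; β=4, v≡28 (mod 37); (6|37)=-1, (28|37)=+1; sign (−1)^0·-1^4·+1^7 = +1.
(a,b)_7: α=-4, u≡3; β=0, v≡5 (mod 7); (3|7)=-1, (5|7)=-1; sign (−1)^0·-1^0·-1^-4 = +1.
|Ram(273615, -323)| = 2, even; anisotropic at {5, 19}.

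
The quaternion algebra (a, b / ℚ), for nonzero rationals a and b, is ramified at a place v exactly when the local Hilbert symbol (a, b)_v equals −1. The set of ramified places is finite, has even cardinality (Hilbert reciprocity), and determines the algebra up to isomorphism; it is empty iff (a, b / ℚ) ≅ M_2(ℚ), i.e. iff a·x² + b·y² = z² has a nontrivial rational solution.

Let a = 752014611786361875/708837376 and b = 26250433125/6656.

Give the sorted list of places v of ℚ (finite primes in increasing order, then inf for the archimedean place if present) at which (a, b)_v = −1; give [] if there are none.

[2, 17]

Mod squares: a ≡ 51, b ≡ 9282. Check v ∈ {∞, 2, 3, 5, 7, 13, 17}.
v=3: a=3^1·(≡2), b=3^1·(≡1) mod 3; (2|3)=-1, (1|3)=+1; (−1)^{1·1·1}·(-1)^1·(+1)^1 = +1.
v=13: a=13^-2·(≡12), b=13^-1·(≡4) mod 13; (12|13)=+1, (4|13)=+1; (−1)^{-2·-1·6}·(+1)^-1·(+1)^-2 = +1.
v=7: a=7^10·(≡1), b=7^7·(≡3) mod 7; (1|7)=+1, (3|7)=-1; (−1)^{10·7·3}·(+1)^7·(-1)^10 = +1.
v=∞: 51 > 0 and 9282 > 0  ⇒  (a,b)_∞ = +1.
v=2: v_2(a)=-22, v_2(b)=-9; units ≡ 3, 1 (mod 8); ε·ε+αω+βω = 1·0+-22·0+-9·1 ≡ 1  ⇒  (a,b)_2 = -1.
v=5: a=5^4·(≡4), b=5^4·(≡3) mod 5; (4|5)=+1, (3|5)=-1; (−1)^{4·4·2}·(+1)^4·(-1)^4 = +1.
v=17: a=17^5·(≡11), b=17^1·(≡1) mod 17; (11|17)=-1, (1|17)=+1; (−1)^{5·1·8}·(-1)^1·(+1)^5 = -1.
|Ram(51, 9282)| = 2, even; anisotropic at {2, 17}.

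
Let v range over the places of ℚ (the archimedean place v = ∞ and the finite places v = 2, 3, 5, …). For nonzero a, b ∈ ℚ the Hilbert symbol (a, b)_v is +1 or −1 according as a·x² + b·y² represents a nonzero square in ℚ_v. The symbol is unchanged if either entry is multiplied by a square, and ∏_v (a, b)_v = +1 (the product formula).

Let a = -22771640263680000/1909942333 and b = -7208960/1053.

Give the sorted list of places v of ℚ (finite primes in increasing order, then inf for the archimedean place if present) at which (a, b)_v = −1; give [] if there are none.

[2, 7, 13, inf]

(a, b) ≡ (-546, -1430) mod (ℚ^×)²; places V = {2, 3, 5, 7, 11, 13, 17, 23, 31, ∞}.
(a,b)_11: α=2, u≡5; β=1, v≡8 (mod 11); (5|11)=+1, (8|11)=-1; sign (−1)^0·+1^1·-1^2 = +1.
(a,b)_∞: sgn(-546)=−, sgn(-1430)=−, so -1.
(a,b)_5: α=4, u≡4; β=1, v≡1 (mod 5); (4|5)=+1, (1|5)=+1; sign (−1)^0·+1^1·+1^4 = +1.
(a,b)_2: α=13, β=17; u≡7, v≡5 (mod 8); ε(u)ε(v)=1·0, αω(v)=13·1, βω(u)=17·0; sum ≡ 1  ⇒  -1.
(a,b)_23: α=-2, u≡8; β=0, v≡14 (mod 23); (8|23)=+1, (14|23)=-1; sign (−1)^0·+1^0·-1^-2 = +1.
(a,b)_7: α=5, u≡5; β=0, v≡6 (mod 7); (5|7)=-1, (6|7)=-1; sign (−1)^0·-1^0·-1^5 = -1.
(a,b)_17: α=-2, u≡8; β=0, v≡8 (mod 17); (8|17)=+1, (8|17)=+1; sign (−1)^0·+1^0·+1^-2 = +1.
(a,b)_13: α=-1, u≡4; β=-1, v≡7 (mod 13); (4|13)=+1, (7|13)=-1; sign (−1)^0·+1^-1·-1^-1 = -1.
(a,b)_3: α=7, u≡1; β=-4, v≡1 (mod 3); (1|3)=+1, (1|3)=+1; sign (−1)^0·+1^-4·+1^7 = +1.
(a,b)_31: α=-2, u≡13; β=0, v≡3 (mod 31); (13|31)=-1, (3|31)=-1; sign (−1)^0·-1^0·-1^-2 = +1.
|Ram(-546, -1430)| = 4, even; anisotropic at {2, 7, 13, ∞}.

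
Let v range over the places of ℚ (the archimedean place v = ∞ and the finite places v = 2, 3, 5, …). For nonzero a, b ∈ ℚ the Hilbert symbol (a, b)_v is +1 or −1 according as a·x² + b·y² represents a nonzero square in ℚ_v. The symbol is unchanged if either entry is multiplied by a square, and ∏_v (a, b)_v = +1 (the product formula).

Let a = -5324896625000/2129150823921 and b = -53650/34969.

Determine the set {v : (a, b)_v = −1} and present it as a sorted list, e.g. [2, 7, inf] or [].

[37, inf]

(a, b) ≡ (-74, -2146) mod (ℚ^×)²; places V = {2, 3, 5, 11, 17, 29, 37, ∞}.
(a,b)_29: α=2, u≡24; β=1, v≡22 (mod 29); (24|29)=+1, (22|29)=+1; sign (−1)^0·+1^1·+1^2 = +1.
(a,b)_11: α=-2, u≡1; β=-2, v≡10 (mod 11); (1|11)=+1, (10|11)=-1; sign (−1)^0·+1^-2·-1^-2 = +1.
(a,b)_37: α=3, u≡23; β=1, v≡26 (mod 37); (23|37)=-1, (26|37)=+1; sign (−1)^0·-1^1·+1^3 = -1.
(a,b)_∞: sgn(-74)=−, sgn(-2146)=−, so -1.
(a,b)_5: α=6, u≡1; β=2, v≡1 (mod 5); (1|5)=+1, (1|5)=+1; sign (−1)^0·+1^2·+1^6 = +1.
(a,b)_2: α=3, β=1; u≡3, v≡7 (mod 8); ε(u)ε(v)=1·1, αω(v)=3·0, βω(u)=1·1; sum ≡ 0  ⇒  +1.
(a,b)_3: α=-6, u≡1; β=0, v≡2 (mod 3); (1|3)=+1, (2|3)=-1; sign (−1)^0·+1^0·-1^-6 = +1.
(a,b)_17: α=-6, u≡14; β=-2, v≡1 (mod 17); (14|17)=-1, (1|17)=+1; sign (−1)^0·-1^-2·+1^-6 = +1.
|Ram(-74, -2146)| = 2, even; anisotropic at {37, ∞}.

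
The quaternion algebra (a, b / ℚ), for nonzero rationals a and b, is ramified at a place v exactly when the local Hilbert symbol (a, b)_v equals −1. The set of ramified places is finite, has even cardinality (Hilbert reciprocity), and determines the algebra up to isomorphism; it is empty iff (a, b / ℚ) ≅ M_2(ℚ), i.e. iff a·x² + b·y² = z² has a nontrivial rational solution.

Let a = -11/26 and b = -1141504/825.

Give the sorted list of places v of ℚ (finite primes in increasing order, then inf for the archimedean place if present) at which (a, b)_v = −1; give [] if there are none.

(a, b) ≡ (-286, -3003) mod (ℚ^×)²; places V = {2, 3, 5, 7, 11, 13, ∞}.
(a,b)_5: α=0, u≡4; β=-2, v≡2 (mod 5); (4|5)=+1, (2|5)=-1; sign (−1)^0·+1^-2·-1^0 = +1.
(a,b)_13: α=-1, u≡1; β=1, v≡12 (mod 13); (1|13)=+1, (12|13)=+1; sign (−1)^0·+1^1·+1^-1 = +1.
(a,b)_11: α=1, u≡8; β=-1, v≡6 (mod 11); (8|11)=-1, (6|11)=-1; sign (−1)^1·-1^-1·-1^1 = -1.
(a,b)_7: α=0, u≡2; β=3, v≡3 (mod 7); (2|7)=+1, (3|7)=-1; sign (−1)^0·+1^3·-1^0 = +1.
(a,b)_∞: sgn(-286)=−, sgn(-3003)=−, so -1.
(a,b)_2: α=-1, β=8; u≡1, v≡5 (mod 8); ε(u)ε(v)=0·0, αω(v)=-1·1, βω(u)=8·0; sum ≡ 1  ⇒  -1.
(a,b)_3: α=0, u≡2; β=-1, v≡1 (mod 3); (2|3)=-1, (1|3)=+1; sign (−1)^0·-1^-1·+1^0 = -1.
(-286, -3003 / ℚ) ramifies at {2, 3, 11, ∞}: a division algebra.

[2, 3, 11, inf]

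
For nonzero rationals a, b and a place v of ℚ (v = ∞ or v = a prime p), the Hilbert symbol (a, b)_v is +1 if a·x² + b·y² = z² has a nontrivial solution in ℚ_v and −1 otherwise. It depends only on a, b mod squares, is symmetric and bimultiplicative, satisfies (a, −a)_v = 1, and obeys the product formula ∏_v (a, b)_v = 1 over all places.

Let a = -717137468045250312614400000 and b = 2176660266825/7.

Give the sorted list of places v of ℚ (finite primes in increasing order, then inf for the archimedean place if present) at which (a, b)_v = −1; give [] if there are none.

Mod squares: a ≡ -17765, b ≡ 399. Check v ∈ {∞, 2, 3, 5, 7, 11, 17, 19}.
v=7: a=7^2·(≡2), b=7^-1·(≡2) mod 7; (2|7)=+1, (2|7)=+1; (−1)^{2·-1·3}·(+1)^-1·(+1)^2 = +1.
v=5: a=5^5·(≡2), b=5^2·(≡4) mod 5; (2|5)=-1, (4|5)=+1; (−1)^{5·2·2}·(-1)^2·(+1)^5 = +1.
v=11: a=11^5·(≡8), b=11^4·(≡9) mod 11; (8|11)=-1, (9|11)=+1; (−1)^{5·4·5}·(-1)^4·(+1)^5 = +1.
v=∞: -17765 < 0 and 399 > 0  ⇒  (a,b)_∞ = +1.
v=2: v_2(a)=12, v_2(b)=0; units ≡ 3, 7 (mod 8); ε·ε+αω+βω = 1·1+12·0+0·1 ≡ 1  ⇒  (a,b)_2 = -1.
v=3: a=3^6·(≡1), b=3^1·(≡1) mod 3; (1|3)=+1, (1|3)=+1; (−1)^{6·1·1}·(+1)^1·(+1)^6 = +1.
v=17: a=17^5·(≡9), b=17^2·(≡15) mod 17; (9|17)=+1, (15|17)=+1; (−1)^{5·2·8}·(+1)^2·(+1)^5 = +1.
v=19: a=19^3·(≡3), b=19^3·(≡10) mod 19; (3|19)=-1, (10|19)=-1; (−1)^{3·3·9}·(-1)^3·(-1)^3 = -1.
Ram(-17765, 399) = {2, 19}; no ℚ_2-point on the conic.

[2, 19]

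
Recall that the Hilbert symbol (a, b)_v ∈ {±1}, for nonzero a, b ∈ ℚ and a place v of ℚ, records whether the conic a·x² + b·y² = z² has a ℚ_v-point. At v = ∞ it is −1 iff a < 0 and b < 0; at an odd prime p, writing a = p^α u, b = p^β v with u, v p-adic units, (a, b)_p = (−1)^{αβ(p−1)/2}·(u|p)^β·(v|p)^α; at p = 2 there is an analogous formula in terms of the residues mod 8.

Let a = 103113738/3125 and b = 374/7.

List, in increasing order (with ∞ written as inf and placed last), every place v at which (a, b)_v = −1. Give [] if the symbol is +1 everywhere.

[2, 5, 7, 11, 13, 17]

Mod squares: a ≡ 2210, b ≡ 2618. Check v ∈ {∞, 2, 3, 5, 7, 11, 13, 17, 23}.
v=3: a=3^2·(≡2), b=3^0·(≡2) mod 3; (2|3)=-1, (2|3)=-1; (−1)^{2·0·1}·(-1)^0·(-1)^2 = +1.
v=13: a=13^1·(≡9), b=13^0·(≡7) mod 13; (9|13)=+1, (7|13)=-1; (−1)^{1·0·6}·(+1)^0·(-1)^1 = -1.
v=17: a=17^1·(≡6), b=17^1·(≡8) mod 17; (6|17)=-1, (8|17)=+1; (−1)^{1·1·8}·(-1)^1·(+1)^1 = -1.
v=11: a=11^0·(≡2), b=11^1·(≡8) mod 11; (2|11)=-1, (8|11)=-1; (−1)^{0·1·5}·(-1)^1·(-1)^0 = -1.
v=7: a=7^2·(≡5), b=7^-1·(≡3) mod 7; (5|7)=-1, (3|7)=-1; (−1)^{2·-1·3}·(-1)^-1·(-1)^2 = -1.
v=23: a=23^2·(≡1), b=23^0·(≡14) mod 23; (1|23)=+1, (14|23)=-1; (−1)^{2·0·11}·(+1)^0·(-1)^2 = +1.
v=∞: 2210 > 0 and 2618 > 0  ⇒  (a,b)_∞ = +1.
v=2: v_2(a)=1, v_2(b)=1; units ≡ 1, 5 (mod 8); ε·ε+αω+βω = 0·0+1·1+1·0 ≡ 1  ⇒  (a,b)_2 = -1.
v=5: a=5^-5·(≡3), b=5^0·(≡2) mod 5; (3|5)=-1, (2|5)=-1; (−1)^{-5·0·2}·(-1)^0·(-1)^-5 = -1.
Ram(2210, 2618) = {2, 5, 7, 11, 13, 17}; no ℚ_2-point on the conic.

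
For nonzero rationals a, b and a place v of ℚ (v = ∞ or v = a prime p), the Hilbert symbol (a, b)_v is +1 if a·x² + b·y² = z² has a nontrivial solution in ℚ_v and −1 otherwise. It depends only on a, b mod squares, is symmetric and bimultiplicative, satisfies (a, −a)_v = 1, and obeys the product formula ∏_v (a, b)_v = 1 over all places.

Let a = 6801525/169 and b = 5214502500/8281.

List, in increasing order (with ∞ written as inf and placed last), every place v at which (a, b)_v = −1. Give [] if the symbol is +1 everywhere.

Mod squares: a ≡ 30229, b ≡ 2085801. Check v ∈ {∞, 2, 3, 5, 7, 13, 19, 23, 37, 43}.
v=∞: 30229 > 0 and 2085801 > 0  ⇒  (a,b)_∞ = +1.
v=43: a=43^1·(≡36), b=43^1·(≡42) mod 43; (36|43)=+1, (42|43)=-1; (−1)^{1·1·21}·(+1)^1·(-1)^1 = +1.
v=13: a=13^-2·(≡3), b=13^-2·(≡9) mod 13; (3|13)=+1, (9|13)=+1; (−1)^{-2·-2·6}·(+1)^-2·(+1)^-2 = +1.
v=19: a=19^1·(≡2), b=19^1·(≡11) mod 19; (2|19)=-1, (11|19)=+1; (−1)^{1·1·9}·(-1)^1·(+1)^1 = +1.
v=5: a=5^2·(≡4), b=5^4·(≡4) mod 5; (4|5)=+1, (4|5)=+1; (−1)^{2·4·2}·(+1)^4·(+1)^2 = +1.
v=2: v_2(a)=0, v_2(b)=2; units ≡ 5, 1 (mod 8); ε·ε+αω+βω = 0·0+0·0+2·1 ≡ 0  ⇒  (a,b)_2 = +1.
v=7: a=7^0·(≡3), b=7^-2·(≡4) mod 7; (3|7)=-1, (4|7)=+1; (−1)^{0·-2·3}·(-1)^-2·(+1)^0 = +1.
v=37: a=37^1·(≡11), b=37^1·(≡8) mod 37; (11|37)=+1, (8|37)=-1; (−1)^{1·1·18}·(+1)^1·(-1)^1 = -1.
v=23: a=23^0·(≡10), b=23^1·(≡14) mod 23; (10|23)=-1, (14|23)=-1; (−1)^{0·1·11}·(-1)^1·(-1)^0 = -1.
v=3: a=3^2·(≡1), b=3^1·(≡2) mod 3; (1|3)=+1, (2|3)=-1; (−1)^{2·1·1}·(+1)^1·(-1)^2 = +1.
(30229, 2085801 / ℚ) ramifies at {23, 37}: a division algebra.

[23, 37]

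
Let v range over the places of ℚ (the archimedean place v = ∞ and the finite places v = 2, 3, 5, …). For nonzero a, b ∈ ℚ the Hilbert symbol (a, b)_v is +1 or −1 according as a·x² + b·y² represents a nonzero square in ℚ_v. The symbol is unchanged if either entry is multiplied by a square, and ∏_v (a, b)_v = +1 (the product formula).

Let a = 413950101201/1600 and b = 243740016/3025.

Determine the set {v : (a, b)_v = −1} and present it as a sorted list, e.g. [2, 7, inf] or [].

[17, 23]

(a, b) ≡ (1774409, 188071) mod (ℚ^×)²; places V = {2, 3, 5, 7, 11, 13, 17, 23, 31, 37, ∞}.
(a,b)_23: α=2, u≡21; β=1, v≡8 (mod 23); (21|23)=-1, (8|23)=+1; sign (−1)^0·-1^1·+1^2 = -1.
(a,b)_3: α=2, u≡2; β=4, v≡1 (mod 3); (2|3)=-1, (1|3)=+1; sign (−1)^0·-1^4·+1^2 = +1.
(a,b)_31: α=1, u≡21; β=0, v≡2 (mod 31); (21|31)=-1, (2|31)=+1; sign (−1)^0·-1^0·+1^1 = +1.
(a,b)_2: α=-6, β=4; u≡1, v≡7 (mod 8); ε(u)ε(v)=0·1, αω(v)=-6·0, βω(u)=4·0; sum ≡ 0  ⇒  +1.
(a,b)_17: α=1, u≡3; β=1, v≡16 (mod 17); (3|17)=-1, (16|17)=+1; sign (−1)^0·-1^1·+1^1 = -1.
(a,b)_11: α=0, u≡2; β=-2, v≡1 (mod 11); (2|11)=-1, (1|11)=+1; sign (−1)^0·-1^-2·+1^0 = +1.
(a,b)_13: α=1, u≡11; β=1, v≡11 (mod 13); (11|13)=-1, (11|13)=-1; sign (−1)^0·-1^1·-1^1 = +1.
(a,b)_37: α=1, u≡31; β=1, v≡19 (mod 37); (31|37)=-1, (19|37)=-1; sign (−1)^0·-1^1·-1^1 = +1.
(a,b)_∞: sgn(1774409)=+, sgn(188071)=+, so +1.
(a,b)_7: α=3, u≡6; β=0, v≡2 (mod 7); (6|7)=-1, (2|7)=+1; sign (−1)^0·-1^0·+1^3 = +1.
(a,b)_5: α=-2, u≡4; β=-2, v≡1 (mod 5); (4|5)=+1, (1|5)=+1; sign (−1)^0·+1^-2·+1^-2 = +1.
|Ram(1774409, 188071)| = 2, even; anisotropic at {17, 23}.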